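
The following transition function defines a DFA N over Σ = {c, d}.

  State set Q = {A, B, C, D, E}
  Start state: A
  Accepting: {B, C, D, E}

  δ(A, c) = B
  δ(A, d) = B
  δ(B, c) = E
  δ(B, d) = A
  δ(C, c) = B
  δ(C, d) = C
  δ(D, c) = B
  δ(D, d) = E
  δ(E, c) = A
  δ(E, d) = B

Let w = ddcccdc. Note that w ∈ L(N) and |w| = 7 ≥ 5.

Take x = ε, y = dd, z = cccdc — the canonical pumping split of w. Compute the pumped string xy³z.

xy^3z = ε·dd·dd·dd·cccdc = ddddddcccdc.
Reading y = dd takes N from A back to A, so after x·y·y·y the machine is still in A, and z then leads to the accepting state E. Hence ddddddcccdc ∈ L(N).

ddddddcccdc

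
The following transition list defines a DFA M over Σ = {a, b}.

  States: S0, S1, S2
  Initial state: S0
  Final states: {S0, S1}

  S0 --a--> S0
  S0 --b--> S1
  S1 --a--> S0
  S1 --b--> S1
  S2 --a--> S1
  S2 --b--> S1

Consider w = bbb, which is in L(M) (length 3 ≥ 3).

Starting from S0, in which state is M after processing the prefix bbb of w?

S1

State sequence: S0 -b-> S1 -b-> S1 -b-> S1

After reading 3 characters, M is in state S1.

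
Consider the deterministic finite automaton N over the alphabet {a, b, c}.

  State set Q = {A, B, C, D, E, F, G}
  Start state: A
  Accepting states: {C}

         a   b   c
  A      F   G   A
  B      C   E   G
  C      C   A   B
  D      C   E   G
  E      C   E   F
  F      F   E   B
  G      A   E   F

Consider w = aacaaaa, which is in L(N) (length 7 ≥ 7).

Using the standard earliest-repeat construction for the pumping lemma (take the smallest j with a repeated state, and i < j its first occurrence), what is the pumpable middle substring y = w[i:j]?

State sequence: A -a-> F -a-> F -c-> B -a-> C -a-> C -a-> C -a-> C
First repeat at step 2: F was already visited.

So i = 1, j = 2, giving x = w[0:1] = a, y = w[1:2] = a, z = w[2:7] = caaaa.
Check: |xy| = 2 ≤ 7 and |y| = 1 ≥ 1. Reading y takes N from F back to F, so every xyⁱz is accepted.

a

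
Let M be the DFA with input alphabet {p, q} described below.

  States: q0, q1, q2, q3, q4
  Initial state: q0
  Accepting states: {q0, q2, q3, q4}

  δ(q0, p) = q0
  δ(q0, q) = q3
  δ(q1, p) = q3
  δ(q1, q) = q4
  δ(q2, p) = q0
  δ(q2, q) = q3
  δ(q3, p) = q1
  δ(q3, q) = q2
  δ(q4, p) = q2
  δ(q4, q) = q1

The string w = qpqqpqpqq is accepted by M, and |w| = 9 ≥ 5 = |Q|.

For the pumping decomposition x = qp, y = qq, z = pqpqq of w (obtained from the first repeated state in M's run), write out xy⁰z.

xy⁰z = xz = qp·pqpqq = qppqpqq.
Reading y = qq takes M from q1 back to q1, so after x the machine is still in q1, and z then leads to the accepting state q2. Hence qppqpqq ∈ L(M).

qppqpqq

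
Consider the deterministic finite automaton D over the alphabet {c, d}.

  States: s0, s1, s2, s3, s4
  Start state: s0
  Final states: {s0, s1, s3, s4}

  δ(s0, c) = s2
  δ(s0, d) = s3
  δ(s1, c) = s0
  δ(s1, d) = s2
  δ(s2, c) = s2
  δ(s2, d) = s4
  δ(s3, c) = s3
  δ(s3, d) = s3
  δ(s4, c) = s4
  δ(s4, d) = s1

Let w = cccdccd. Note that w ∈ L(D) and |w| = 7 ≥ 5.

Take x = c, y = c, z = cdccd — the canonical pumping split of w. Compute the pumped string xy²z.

xy^2z = c·c·c·cdccd = ccccdccd.
Reading y = c takes D from s2 back to s2, so after x·y·y the machine is still in s2, and z then leads to the accepting state s1. Hence ccccdccd ∈ L(D).

ccccdccd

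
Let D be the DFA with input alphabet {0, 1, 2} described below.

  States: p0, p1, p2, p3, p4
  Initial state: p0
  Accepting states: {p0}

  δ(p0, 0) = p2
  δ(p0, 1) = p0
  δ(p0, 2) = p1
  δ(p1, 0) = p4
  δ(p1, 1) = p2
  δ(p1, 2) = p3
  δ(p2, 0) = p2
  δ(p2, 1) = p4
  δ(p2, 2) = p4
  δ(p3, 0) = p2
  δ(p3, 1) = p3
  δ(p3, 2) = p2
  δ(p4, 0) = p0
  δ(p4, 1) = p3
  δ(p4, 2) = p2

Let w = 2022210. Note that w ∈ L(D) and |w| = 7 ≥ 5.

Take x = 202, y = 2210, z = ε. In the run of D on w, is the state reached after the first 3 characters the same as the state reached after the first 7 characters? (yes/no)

Run of D on the first 7 characters of w = 2 0 2 2 2 1 0:
  step 0: p0  (start)
  step 1: p1  (read 2: p0→p1)
  step 2: p4  (read 0: p1→p4)
  step 3: p2  (read 2: p4→p2)
  step 4: p4  (read 2: p2→p4)
  step 5: p2  (read 2: p4→p2)
  step 6: p4  (read 1: p2→p4)
  step 7: p0  (read 0: p4→p0)

After x (step 3): p2. After xy (step 7): p0.
They differ (p2 ≠ p0), so y is not a cycle from the state after x; this split is not the one the pumping-lemma construction produces, and pumping y need not keep the string in L(D).

no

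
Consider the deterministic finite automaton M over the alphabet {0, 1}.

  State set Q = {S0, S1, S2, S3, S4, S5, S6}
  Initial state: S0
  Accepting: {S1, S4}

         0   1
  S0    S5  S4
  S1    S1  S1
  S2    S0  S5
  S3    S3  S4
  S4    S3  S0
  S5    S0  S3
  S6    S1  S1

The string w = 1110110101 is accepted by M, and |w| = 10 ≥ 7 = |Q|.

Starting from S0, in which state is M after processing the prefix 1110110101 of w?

Run of M on the first 10 characters of w = 1 1 1 0 1 1 0 1 0 1:
  step 0: S0  (start)
  step 1: S4  (read 1: S0→S4)
  step 2: S0  (read 1: S4→S0)
  step 3: S4  (read 1: S0→S4)
  step 4: S3  (read 0: S4→S3)
  step 5: S4  (read 1: S3→S4)
  step 6: S0  (read 1: S4→S0)
  step 7: S5  (read 0: S0→S5)
  step 8: S3  (read 1: S5→S3)
  step 9: S3  (read 0: S3→S3)
  step 10: S4  (read 1: S3→S4)

After reading 10 characters, M is in state S4.

S4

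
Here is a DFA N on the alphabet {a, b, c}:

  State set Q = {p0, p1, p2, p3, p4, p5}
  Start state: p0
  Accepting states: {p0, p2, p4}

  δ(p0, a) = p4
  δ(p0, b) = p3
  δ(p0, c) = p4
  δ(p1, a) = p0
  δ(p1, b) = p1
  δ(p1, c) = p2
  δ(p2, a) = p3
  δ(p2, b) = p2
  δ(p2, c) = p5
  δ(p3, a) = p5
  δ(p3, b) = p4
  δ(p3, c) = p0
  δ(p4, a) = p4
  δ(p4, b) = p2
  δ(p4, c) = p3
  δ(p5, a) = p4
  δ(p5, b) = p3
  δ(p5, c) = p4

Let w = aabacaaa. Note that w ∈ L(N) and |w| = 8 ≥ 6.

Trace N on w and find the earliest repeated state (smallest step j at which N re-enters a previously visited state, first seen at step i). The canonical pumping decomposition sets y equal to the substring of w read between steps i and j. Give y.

a

State sequence: p0 -a-> p4 -a-> p4 -b-> p2 -a-> p3 -c-> p0 -a-> p4 -a-> p4 -a-> p4
First repeat at step 2: p4 was already visited.

So i = 1, j = 2, giving x = w[0:1] = a, y = w[1:2] = a, z = w[2:8] = bacaaa.
Check: |xy| = 2 ≤ 6 and |y| = 1 ≥ 1. Reading y takes N from p4 back to p4, so every xyⁱz is accepted.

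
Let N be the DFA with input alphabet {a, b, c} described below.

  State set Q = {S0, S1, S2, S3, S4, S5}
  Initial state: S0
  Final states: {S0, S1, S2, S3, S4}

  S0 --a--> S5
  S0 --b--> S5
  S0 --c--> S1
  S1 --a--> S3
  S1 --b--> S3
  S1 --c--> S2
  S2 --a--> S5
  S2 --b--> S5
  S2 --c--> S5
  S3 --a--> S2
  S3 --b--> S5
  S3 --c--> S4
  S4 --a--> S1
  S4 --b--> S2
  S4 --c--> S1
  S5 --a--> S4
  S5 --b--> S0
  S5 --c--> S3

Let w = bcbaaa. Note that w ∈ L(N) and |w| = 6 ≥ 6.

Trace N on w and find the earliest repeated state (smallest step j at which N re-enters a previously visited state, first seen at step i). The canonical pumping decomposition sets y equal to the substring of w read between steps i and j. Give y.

Run of N on w = b c b a a a:
  step 0: S0  (start)
  step 1: S5  (read b: S0→S5)
  step 2: S3  (read c: S5→S3)
  step 3: S5  (read b: S3→S5)   ← first repeat (S5 seen earlier)
  step 4: S4  (read a: S5→S4)
  step 5: S1  (read a: S4→S1)
  step 6: S3  (read a: S1→S3)

So i = 1, j = 3, giving x = w[0:1] = b, y = w[1:3] = cb, z = w[3:6] = aaa.
Check: |xy| = 3 ≤ 6 and |y| = 2 ≥ 1. Reading y takes N from S5 back to S5, so every xyⁱz is accepted.

cb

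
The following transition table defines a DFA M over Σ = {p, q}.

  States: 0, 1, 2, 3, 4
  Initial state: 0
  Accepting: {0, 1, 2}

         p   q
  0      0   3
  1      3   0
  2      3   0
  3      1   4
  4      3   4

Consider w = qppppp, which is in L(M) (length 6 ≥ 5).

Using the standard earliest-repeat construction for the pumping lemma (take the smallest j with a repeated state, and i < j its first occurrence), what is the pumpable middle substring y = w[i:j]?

pp

State sequence: 0 -q-> 3 -p-> 1 -p-> 3 -p-> 1 -p-> 3 -p-> 1
First repeat at step 3: 3 was already visited.

So i = 1, j = 3, giving x = w[0:1] = q, y = w[1:3] = pp, z = w[3:6] = ppp.
Check: |xy| = 3 ≤ 5 and |y| = 2 ≥ 1. Reading y takes M from 3 back to 3, so every xyⁱz is accepted.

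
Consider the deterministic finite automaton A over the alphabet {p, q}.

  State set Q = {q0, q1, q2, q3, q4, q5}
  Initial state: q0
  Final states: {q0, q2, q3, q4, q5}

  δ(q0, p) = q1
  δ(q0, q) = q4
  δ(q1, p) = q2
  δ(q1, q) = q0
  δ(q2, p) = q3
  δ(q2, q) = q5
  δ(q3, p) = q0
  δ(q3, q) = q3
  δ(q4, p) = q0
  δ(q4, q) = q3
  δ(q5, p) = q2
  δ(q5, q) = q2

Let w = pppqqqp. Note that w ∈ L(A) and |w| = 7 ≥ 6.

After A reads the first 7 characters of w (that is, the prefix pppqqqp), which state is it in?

q0

Run of A on the first 7 characters of w = p p p q q q p:
  step 0: q0  (start)
  step 1: q1  (read p: q0→q1)
  step 2: q2  (read p: q1→q2)
  step 3: q3  (read p: q2→q3)
  step 4: q3  (read q: q3→q3)
  step 5: q3  (read q: q3→q3)
  step 6: q3  (read q: q3→q3)
  step 7: q0  (read p: q3→q0)

After reading 7 characters, A is in state q0.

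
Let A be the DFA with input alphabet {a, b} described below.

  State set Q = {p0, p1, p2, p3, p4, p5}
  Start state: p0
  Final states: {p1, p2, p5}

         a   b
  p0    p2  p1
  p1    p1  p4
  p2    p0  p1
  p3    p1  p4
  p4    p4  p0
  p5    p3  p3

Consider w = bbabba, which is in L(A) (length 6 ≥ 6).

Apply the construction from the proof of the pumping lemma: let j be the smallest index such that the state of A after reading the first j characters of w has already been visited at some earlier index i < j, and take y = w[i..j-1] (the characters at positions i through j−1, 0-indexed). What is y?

Run of A on w = b b a b b a:
  step 0: p0  (start)
  step 1: p1  (read b: p0→p1)
  step 2: p4  (read b: p1→p4)
  step 3: p4  (read a: p4→p4)   ← first repeat (p4 seen earlier)
  step 4: p0  (read b: p4→p0)
  step 5: p1  (read b: p0→p1)
  step 6: p1  (read a: p1→p1)

So i = 2, j = 3, giving x = w[0:2] = bb, y = w[2:3] = a, z = w[3:6] = bba.
Check: |xy| = 3 ≤ 6 and |y| = 1 ≥ 1. Reading y takes A from p4 back to p4, so every xyⁱz is accepted.

a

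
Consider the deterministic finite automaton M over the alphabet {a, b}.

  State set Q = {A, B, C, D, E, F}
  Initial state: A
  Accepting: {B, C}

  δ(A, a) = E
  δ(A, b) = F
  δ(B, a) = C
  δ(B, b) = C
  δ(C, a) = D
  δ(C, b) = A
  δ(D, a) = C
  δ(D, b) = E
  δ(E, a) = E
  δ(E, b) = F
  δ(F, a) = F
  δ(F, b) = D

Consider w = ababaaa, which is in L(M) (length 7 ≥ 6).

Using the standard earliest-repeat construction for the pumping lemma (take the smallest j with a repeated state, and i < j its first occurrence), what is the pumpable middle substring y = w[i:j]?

State sequence: A -a-> E -b-> F -a-> F -b-> D -a-> C -a-> D -a-> C
First repeat at step 3: F was already visited.

So i = 2, j = 3, giving x = w[0:2] = ab, y = w[2:3] = a, z = w[3:7] = baaa.
Check: |xy| = 3 ≤ 6 and |y| = 1 ≥ 1. Reading y takes M from F back to F, so every xyⁱz is accepted.
Pumping length from the standard proof: p = 6 (the number of states). The repeated state found above gives |xy| = j ≤ 6 and |y| = j − i ≥ 1.

a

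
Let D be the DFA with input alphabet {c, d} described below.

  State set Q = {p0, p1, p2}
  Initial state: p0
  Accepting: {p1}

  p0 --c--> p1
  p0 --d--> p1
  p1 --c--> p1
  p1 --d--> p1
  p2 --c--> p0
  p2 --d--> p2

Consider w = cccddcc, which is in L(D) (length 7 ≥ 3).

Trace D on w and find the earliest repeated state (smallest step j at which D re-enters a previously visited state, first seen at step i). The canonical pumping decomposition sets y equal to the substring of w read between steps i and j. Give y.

State sequence: p0 -c-> p1 -c-> p1 -c-> p1 -d-> p1 -d-> p1 -c-> p1 -c-> p1
First repeat at step 2: p1 was already visited.

So i = 1, j = 2, giving x = w[0:1] = c, y = w[1:2] = c, z = w[2:7] = cddcc.
Check: |xy| = 2 ≤ 3 and |y| = 1 ≥ 1. Reading y takes D from p1 back to p1, so every xyⁱz is accepted.
The DFA has 3 states, so the proof of the pumping lemma guarantees a repeated state among the first 3+1 visited; the segment between the two visits is the pumpable y.

c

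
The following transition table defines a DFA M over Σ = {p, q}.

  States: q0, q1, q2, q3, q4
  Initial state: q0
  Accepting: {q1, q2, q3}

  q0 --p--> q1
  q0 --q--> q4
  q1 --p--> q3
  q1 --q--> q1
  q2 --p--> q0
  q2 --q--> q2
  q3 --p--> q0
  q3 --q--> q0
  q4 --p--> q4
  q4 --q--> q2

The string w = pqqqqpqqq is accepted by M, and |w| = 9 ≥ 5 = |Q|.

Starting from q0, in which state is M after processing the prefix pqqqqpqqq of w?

q2

State sequence: q0 -p-> q1 -q-> q1 -q-> q1 -q-> q1 -q-> q1 -p-> q3 -q-> q0 -q-> q4 -q-> q2

After reading 9 characters, M is in state q2.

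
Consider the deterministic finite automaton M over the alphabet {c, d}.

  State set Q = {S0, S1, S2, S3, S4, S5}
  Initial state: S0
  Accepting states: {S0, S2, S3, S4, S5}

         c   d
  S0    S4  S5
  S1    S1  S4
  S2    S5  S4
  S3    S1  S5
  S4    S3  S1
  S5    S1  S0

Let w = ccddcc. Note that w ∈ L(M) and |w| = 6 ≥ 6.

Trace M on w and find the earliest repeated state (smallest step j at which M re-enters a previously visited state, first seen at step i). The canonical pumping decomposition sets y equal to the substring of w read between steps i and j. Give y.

Run of M on w = c c d d c c:
  step 0: S0  (start)
  step 1: S4  (read c: S0→S4)
  step 2: S3  (read c: S4→S3)
  step 3: S5  (read d: S3→S5)
  step 4: S0  (read d: S5→S0)   ← first repeat (S0 seen earlier)
  step 5: S4  (read c: S0→S4)
  step 6: S3  (read c: S4→S3)

So i = 0, j = 4, giving x = w[0:0] = ε, y = w[0:4] = ccdd, z = w[4:6] = cc.
Check: |xy| = 4 ≤ 6 and |y| = 4 ≥ 1. Reading y takes M from S0 back to S0, so every xyⁱz is accepted.

ccdd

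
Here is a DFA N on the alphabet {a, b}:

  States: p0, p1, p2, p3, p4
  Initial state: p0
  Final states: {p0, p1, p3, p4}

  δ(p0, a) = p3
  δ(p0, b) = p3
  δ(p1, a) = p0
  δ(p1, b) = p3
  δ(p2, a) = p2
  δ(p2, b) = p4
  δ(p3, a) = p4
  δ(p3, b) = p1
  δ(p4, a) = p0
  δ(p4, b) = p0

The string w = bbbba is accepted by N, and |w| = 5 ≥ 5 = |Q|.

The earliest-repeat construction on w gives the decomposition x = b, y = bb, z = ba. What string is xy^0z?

xy⁰z = xz = b·ba = bba.
Reading y = bb takes N from p3 back to p3, so after x the machine is still in p3, and z then leads to the accepting state p0. Hence bba ∈ L(N).

bba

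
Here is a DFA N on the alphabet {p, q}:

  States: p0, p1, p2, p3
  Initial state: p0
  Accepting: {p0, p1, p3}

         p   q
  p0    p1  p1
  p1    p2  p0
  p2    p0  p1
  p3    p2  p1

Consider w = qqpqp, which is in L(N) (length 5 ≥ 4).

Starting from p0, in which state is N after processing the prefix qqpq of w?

p0

State sequence: p0 -q-> p1 -q-> p0 -p-> p1 -q-> p0

After reading 4 characters, N is in state p0.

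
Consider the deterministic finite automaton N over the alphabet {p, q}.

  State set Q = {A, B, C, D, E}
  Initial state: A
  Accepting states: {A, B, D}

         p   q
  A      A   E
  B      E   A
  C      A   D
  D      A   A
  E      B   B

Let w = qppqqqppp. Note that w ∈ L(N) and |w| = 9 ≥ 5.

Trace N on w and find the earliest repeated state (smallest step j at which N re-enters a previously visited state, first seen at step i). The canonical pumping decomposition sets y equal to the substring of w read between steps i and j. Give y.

Run of N on w = q p p q q q p p p:
  step 0: A  (start)
  step 1: E  (read q: A→E)
  step 2: B  (read p: E→B)
  step 3: E  (read p: B→E)   ← first repeat (E seen earlier)
  step 4: B  (read q: E→B)
  step 5: A  (read q: B→A)
  step 6: E  (read q: A→E)
  step 7: B  (read p: E→B)
  step 8: E  (read p: B→E)
  step 9: B  (read p: E→B)

So i = 1, j = 3, giving x = w[0:1] = q, y = w[1:3] = pp, z = w[3:9] = qqqppp.
Check: |xy| = 3 ≤ 5 and |y| = 2 ≥ 1. Reading y takes N from E back to E, so every xyⁱz is accepted.
The DFA has 5 states, so the proof of the pumping lemma guarantees a repeated state among the first 5+1 visited; the segment between the two visits is the pumpable y.

pp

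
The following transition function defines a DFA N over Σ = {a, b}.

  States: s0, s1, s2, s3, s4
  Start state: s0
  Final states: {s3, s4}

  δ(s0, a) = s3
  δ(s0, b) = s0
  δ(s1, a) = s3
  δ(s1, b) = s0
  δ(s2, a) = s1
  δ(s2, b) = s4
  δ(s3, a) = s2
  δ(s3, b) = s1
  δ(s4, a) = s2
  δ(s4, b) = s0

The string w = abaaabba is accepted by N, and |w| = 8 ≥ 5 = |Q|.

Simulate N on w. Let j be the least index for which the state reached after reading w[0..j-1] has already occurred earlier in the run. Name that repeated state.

State sequence: s0 -a-> s3 -b-> s1 -a-> s3 -a-> s2 -a-> s1 -b-> s0 -b-> s0 -a-> s3
First repeat at step 3: s3 was already visited.

The earliest repeat is at step j = 3: N is in s3, which it already visited at step i = 1.
The DFA has 5 states, so the proof of the pumping lemma guarantees a repeated state among the first 5+1 visited; the segment between the two visits is the pumpable y.

s3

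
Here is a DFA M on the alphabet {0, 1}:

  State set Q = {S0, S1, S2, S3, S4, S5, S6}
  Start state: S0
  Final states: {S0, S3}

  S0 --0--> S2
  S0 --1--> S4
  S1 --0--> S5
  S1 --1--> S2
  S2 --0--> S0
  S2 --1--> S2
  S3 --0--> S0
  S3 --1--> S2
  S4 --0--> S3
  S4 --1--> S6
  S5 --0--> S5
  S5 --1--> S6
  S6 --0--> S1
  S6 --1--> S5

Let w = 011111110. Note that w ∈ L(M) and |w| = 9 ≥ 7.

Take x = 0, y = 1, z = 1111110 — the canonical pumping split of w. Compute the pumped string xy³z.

xy^3z = 0·1·1·1·1111110 = 01111111110.
Reading y = 1 takes M from S2 back to S2, so after x·y·y·y the machine is still in S2, and z then leads to the accepting state S0. Hence 01111111110 ∈ L(M).

01111111110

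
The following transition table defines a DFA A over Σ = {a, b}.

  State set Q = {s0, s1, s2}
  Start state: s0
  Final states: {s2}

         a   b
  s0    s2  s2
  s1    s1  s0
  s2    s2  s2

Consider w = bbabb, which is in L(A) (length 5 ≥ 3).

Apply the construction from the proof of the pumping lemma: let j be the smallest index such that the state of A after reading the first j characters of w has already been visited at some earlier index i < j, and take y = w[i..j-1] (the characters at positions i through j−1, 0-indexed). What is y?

b

Run of A on w = b b a b b:
  step 0: s0  (start)
  step 1: s2  (read b: s0→s2)
  step 2: s2  (read b: s2→s2)   ← first repeat (s2 seen earlier)
  step 3: s2  (read a: s2→s2)
  step 4: s2  (read b: s2→s2)
  step 5: s2  (read b: s2→s2)

So i = 1, j = 2, giving x = w[0:1] = b, y = w[1:2] = b, z = w[2:5] = abb.
Check: |xy| = 2 ≤ 3 and |y| = 1 ≥ 1. Reading y takes A from s2 back to s2, so every xyⁱz is accepted.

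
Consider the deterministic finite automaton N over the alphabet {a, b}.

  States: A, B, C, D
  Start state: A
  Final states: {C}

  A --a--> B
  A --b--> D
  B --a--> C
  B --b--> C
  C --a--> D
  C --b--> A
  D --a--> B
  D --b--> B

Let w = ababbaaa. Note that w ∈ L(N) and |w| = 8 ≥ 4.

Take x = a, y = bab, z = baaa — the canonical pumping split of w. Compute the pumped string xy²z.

xy^2z = a·bab·bab·baaa = ababbabbaaa.
Reading y = bab takes N from B back to B, so after x·y·y the machine is still in B, and z then leads to the accepting state C. Hence ababbabbaaa ∈ L(N).

ababbabbaaa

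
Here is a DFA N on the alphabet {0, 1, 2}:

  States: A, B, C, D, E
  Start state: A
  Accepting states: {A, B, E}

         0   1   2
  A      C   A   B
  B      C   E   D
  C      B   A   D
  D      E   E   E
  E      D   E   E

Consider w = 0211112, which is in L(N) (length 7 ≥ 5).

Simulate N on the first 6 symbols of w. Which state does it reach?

State sequence: A -0-> C -2-> D -1-> E -1-> E -1-> E -1-> E

After reading 6 characters, N is in state E.

E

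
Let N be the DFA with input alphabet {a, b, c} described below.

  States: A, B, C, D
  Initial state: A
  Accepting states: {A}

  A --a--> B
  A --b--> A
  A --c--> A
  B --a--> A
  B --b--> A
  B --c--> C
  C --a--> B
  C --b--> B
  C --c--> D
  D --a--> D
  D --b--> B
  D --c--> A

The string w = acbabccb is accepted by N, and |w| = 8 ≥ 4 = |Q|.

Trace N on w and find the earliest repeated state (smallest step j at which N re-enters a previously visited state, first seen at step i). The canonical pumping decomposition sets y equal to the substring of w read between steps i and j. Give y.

State sequence: A -a-> B -c-> C -b-> B -a-> A -b-> A -c-> A -c-> A -b-> A
First repeat at step 3: B was already visited.

So i = 1, j = 3, giving x = w[0:1] = a, y = w[1:3] = cb, z = w[3:8] = abccb.
Check: |xy| = 3 ≤ 4 and |y| = 2 ≥ 1. Reading y takes N from B back to B, so every xyⁱz is accepted.

cb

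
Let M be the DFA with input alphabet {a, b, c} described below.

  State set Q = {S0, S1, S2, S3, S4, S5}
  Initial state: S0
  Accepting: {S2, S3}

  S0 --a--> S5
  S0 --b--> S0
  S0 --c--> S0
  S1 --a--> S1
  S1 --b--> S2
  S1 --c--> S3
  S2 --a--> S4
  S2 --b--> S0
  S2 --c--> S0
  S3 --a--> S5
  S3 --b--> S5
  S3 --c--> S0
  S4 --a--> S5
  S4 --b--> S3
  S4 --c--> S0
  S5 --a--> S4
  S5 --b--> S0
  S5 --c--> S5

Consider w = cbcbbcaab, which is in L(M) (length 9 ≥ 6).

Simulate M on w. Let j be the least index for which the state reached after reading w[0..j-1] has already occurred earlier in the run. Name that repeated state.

State sequence: S0 -c-> S0 -b-> S0 -c-> S0 -b-> S0 -b-> S0 -c-> S0 -a-> S5 -a-> S4 -b-> S3
First repeat at step 1: S0 was already visited.

The earliest repeat is at step j = 1: M is in S0, which it already visited at step i = 0.
The DFA has 6 states, so the proof of the pumping lemma guarantees a repeated state among the first 6+1 visited; the segment between the two visits is the pumpable y.

S0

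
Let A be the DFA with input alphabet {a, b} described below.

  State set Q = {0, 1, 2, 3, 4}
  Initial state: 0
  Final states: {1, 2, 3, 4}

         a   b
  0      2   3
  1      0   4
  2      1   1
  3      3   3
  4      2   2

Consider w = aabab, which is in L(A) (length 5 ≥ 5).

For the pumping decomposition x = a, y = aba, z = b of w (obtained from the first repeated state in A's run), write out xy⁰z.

ab

xy⁰z = xz = a·b = ab.
Reading y = aba takes A from 2 back to 2, so after x the machine is still in 2, and z then leads to the accepting state 1. Hence ab ∈ L(A).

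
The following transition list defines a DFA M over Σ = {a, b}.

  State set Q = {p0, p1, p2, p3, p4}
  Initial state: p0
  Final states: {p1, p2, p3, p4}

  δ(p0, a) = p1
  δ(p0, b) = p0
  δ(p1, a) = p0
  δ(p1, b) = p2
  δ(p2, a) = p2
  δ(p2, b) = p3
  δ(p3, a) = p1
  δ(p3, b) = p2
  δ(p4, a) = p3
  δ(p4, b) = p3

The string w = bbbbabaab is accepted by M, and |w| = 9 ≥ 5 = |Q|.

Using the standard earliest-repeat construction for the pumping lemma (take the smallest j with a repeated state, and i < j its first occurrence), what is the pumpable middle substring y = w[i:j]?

State sequence: p0 -b-> p0 -b-> p0 -b-> p0 -b-> p0 -a-> p1 -b-> p2 -a-> p2 -a-> p2 -b-> p3
First repeat at step 1: p0 was already visited.

So i = 0, j = 1, giving x = w[0:0] = ε, y = w[0:1] = b, z = w[1:9] = bbbabaab.
Check: |xy| = 1 ≤ 5 and |y| = 1 ≥ 1. Reading y takes M from p0 back to p0, so every xyⁱz is accepted.
With |Q| = 5, pigeonhole forces a state repeat no later than step 5; the substring read between the first and second visits to that state can be pumped.

b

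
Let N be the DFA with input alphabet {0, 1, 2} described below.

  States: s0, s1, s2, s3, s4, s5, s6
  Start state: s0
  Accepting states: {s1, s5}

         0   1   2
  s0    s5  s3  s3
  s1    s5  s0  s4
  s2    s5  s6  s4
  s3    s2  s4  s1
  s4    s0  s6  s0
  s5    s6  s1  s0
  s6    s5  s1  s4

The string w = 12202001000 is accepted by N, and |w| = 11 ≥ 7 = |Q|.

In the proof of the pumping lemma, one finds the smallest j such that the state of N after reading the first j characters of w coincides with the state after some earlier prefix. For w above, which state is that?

Run of N on w = 1 2 2 0 2 0 0 1 0 0 0:
  step 0: s0  (start)
  step 1: s3  (read 1: s0→s3)
  step 2: s1  (read 2: s3→s1)
  step 3: s4  (read 2: s1→s4)
  step 4: s0  (read 0: s4→s0)   ← first repeat (s0 seen earlier)
  step 5: s3  (read 2: s0→s3)
  step 6: s2  (read 0: s3→s2)
  step 7: s5  (read 0: s2→s5)
  step 8: s1  (read 1: s5→s1)
  step 9: s5  (read 0: s1→s5)
  step 10: s6  (read 0: s5→s6)
  step 11: s5  (read 0: s6→s5)

The earliest repeat is at step j = 4: N is in s0, which it already visited at step i = 0.
Pumping length from the standard proof: p = 7 (the number of states). The repeated state found above gives |xy| = j ≤ 7 and |y| = j − i ≥ 1.

s0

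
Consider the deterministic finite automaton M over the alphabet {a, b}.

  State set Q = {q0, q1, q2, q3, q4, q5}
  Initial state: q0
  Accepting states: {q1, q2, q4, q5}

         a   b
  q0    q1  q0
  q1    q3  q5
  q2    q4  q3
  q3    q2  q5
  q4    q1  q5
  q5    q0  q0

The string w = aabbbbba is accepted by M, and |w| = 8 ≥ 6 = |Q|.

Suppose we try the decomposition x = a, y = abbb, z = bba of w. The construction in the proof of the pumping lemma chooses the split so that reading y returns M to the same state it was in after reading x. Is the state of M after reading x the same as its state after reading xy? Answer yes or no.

no

State sequence: q0 -a-> q1 -a-> q3 -b-> q5 -b-> q0 -b-> q0

After x (step 1): q1. After xy (step 5): q0.
They differ (q1 ≠ q0), so y is not a cycle from the state after x; this split is not the one the pumping-lemma construction produces, and pumping y need not keep the string in L(M).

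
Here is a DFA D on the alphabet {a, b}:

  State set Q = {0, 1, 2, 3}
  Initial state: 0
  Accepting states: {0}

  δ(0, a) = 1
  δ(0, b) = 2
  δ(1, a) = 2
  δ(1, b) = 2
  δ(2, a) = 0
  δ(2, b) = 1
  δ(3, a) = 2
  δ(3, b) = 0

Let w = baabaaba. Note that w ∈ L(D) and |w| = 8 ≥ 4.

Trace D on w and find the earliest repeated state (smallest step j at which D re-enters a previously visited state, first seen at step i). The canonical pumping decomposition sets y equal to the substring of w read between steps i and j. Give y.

Run of D on w = b a a b a a b a:
  step 0: 0  (start)
  step 1: 2  (read b: 0→2)
  step 2: 0  (read a: 2→0)   ← first repeat (0 seen earlier)
  step 3: 1  (read a: 0→1)
  step 4: 2  (read b: 1→2)
  step 5: 0  (read a: 2→0)
  step 6: 1  (read a: 0→1)
  step 7: 2  (read b: 1→2)
  step 8: 0  (read a: 2→0)

So i = 0, j = 2, giving x = w[0:0] = ε, y = w[0:2] = ba, z = w[2:8] = abaaba.
Check: |xy| = 2 ≤ 4 and |y| = 2 ≥ 1. Reading y takes D from 0 back to 0, so every xyⁱz is accepted.
With |Q| = 4, pigeonhole forces a state repeat no later than step 4; the substring read between the first and second visits to that state can be pumped.

ba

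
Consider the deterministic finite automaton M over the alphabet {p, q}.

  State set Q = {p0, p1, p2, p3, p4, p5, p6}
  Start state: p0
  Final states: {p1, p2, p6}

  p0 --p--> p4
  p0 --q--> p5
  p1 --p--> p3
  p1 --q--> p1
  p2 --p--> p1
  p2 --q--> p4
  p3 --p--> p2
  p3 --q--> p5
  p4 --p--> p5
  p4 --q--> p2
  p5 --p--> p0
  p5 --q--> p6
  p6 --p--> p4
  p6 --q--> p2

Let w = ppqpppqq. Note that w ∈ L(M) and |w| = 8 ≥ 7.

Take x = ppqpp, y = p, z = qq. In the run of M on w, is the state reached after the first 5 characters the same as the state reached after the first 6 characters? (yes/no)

Run of M on the first 6 characters of w = p p q p p p:
  step 0: p0  (start)
  step 1: p4  (read p: p0→p4)
  step 2: p5  (read p: p4→p5)
  step 3: p6  (read q: p5→p6)
  step 4: p4  (read p: p6→p4)
  step 5: p5  (read p: p4→p5)
  step 6: p0  (read p: p5→p0)

After x (step 5): p5. After xy (step 6): p0.
They differ (p5 ≠ p0), so y is not a cycle from the state after x; this split is not the one the pumping-lemma construction produces, and pumping y need not keep the string in L(M).

no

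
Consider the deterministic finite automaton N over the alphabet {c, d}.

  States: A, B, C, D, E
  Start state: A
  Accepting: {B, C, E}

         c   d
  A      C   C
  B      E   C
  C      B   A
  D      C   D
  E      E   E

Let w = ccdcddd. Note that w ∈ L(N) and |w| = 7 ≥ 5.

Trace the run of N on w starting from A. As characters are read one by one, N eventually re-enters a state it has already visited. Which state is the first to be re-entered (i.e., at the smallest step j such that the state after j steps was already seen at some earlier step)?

C

Run of N on w = c c d c d d d:
  step 0: A  (start)
  step 1: C  (read c: A→C)
  step 2: B  (read c: C→B)
  step 3: C  (read d: B→C)   ← first repeat (C seen earlier)
  step 4: B  (read c: C→B)
  step 5: C  (read d: B→C)
  step 6: A  (read d: C→A)
  step 7: C  (read d: A→C)

The earliest repeat is at step j = 3: N is in C, which it already visited at step i = 1.
With |Q| = 5, pigeonhole forces a state repeat no later than step 5; the substring read between the first and second visits to that state can be pumped.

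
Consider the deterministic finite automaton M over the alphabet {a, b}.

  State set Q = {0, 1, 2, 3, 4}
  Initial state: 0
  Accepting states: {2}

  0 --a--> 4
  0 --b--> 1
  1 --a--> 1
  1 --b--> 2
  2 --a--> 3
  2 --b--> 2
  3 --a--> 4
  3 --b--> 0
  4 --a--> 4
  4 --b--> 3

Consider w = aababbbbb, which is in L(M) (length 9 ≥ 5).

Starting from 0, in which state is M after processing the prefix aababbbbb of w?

2

Run of M on the first 9 characters of w = a a b a b b b b b:
  step 0: 0  (start)
  step 1: 4  (read a: 0→4)
  step 2: 4  (read a: 4→4)
  step 3: 3  (read b: 4→3)
  step 4: 4  (read a: 3→4)
  step 5: 3  (read b: 4→3)
  step 6: 0  (read b: 3→0)
  step 7: 1  (read b: 0→1)
  step 8: 2  (read b: 1→2)
  step 9: 2  (read b: 2→2)

After reading 9 characters, M is in state 2.
(This kind of state-tracing is the core of the pumping-lemma construction: with 5 states, pigeonhole forces a repeat within the first 5 steps.)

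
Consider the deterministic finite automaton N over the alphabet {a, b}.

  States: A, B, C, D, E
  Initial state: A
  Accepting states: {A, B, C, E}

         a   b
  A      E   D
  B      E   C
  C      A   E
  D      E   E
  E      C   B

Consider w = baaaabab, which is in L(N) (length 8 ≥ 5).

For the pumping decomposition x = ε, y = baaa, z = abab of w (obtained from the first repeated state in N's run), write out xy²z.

baaabaaaabab

xy^2z = ε·baaa·baaa·abab = baaabaaaabab.
Reading y = baaa takes N from A back to A, so after x·y·y the machine is still in A, and z then leads to the accepting state B. Hence baaabaaaabab ∈ L(N).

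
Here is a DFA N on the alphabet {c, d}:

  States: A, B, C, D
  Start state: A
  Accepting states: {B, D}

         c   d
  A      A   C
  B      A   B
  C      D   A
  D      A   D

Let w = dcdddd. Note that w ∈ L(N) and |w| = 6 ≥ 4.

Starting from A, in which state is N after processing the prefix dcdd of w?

State sequence: A -d-> C -c-> D -d-> D -d-> D

After reading 4 characters, N is in state D.
(This kind of state-tracing is the core of the pumping-lemma construction: with 4 states, pigeonhole forces a repeat within the first 4 steps.)

D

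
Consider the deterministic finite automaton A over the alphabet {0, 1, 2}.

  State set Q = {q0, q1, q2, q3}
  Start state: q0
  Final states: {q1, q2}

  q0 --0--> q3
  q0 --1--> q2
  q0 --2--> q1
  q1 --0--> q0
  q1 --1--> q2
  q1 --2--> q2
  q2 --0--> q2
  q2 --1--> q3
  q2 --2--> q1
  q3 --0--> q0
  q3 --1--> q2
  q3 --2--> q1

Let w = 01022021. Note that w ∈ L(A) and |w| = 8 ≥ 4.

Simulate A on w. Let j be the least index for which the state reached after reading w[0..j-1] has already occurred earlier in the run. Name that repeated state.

q2

Run of A on w = 0 1 0 2 2 0 2 1:
  step 0: q0  (start)
  step 1: q3  (read 0: q0→q3)
  step 2: q2  (read 1: q3→q2)
  step 3: q2  (read 0: q2→q2)   ← first repeat (q2 seen earlier)
  step 4: q1  (read 2: q2→q1)
  step 5: q2  (read 2: q1→q2)
  step 6: q2  (read 0: q2→q2)
  step 7: q1  (read 2: q2→q1)
  step 8: q2  (read 1: q1→q2)

The earliest repeat is at step j = 3: A is in q2, which it already visited at step i = 2.
The DFA has 4 states, so the proof of the pumping lemma guarantees a repeated state among the first 4+1 visited; the segment between the two visits is the pumpable y.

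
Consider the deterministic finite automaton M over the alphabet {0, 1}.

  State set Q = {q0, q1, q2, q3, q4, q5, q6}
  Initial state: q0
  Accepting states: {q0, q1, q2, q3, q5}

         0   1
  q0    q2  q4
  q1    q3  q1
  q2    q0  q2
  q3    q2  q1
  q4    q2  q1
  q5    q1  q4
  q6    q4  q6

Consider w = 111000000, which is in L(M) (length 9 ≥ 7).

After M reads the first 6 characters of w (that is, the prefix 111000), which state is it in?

Run of M on the first 6 characters of w = 1 1 1 0 0 0:
  step 0: q0  (start)
  step 1: q4  (read 1: q0→q4)
  step 2: q1  (read 1: q4→q1)
  step 3: q1  (read 1: q1→q1)
  step 4: q3  (read 0: q1→q3)
  step 5: q2  (read 0: q3→q2)
  step 6: q0  (read 0: q2→q0)

After reading 6 characters, M is in state q0.

q0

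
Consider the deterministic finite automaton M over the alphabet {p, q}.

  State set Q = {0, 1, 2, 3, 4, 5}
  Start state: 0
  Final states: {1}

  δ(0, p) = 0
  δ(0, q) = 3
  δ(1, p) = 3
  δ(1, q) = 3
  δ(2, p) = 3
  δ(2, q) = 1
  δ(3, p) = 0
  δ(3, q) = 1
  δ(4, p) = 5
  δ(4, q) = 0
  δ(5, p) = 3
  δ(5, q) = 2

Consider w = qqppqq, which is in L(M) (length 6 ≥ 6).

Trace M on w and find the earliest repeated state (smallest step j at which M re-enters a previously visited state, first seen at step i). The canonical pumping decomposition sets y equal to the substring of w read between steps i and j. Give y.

Run of M on w = q q p p q q:
  step 0: 0  (start)
  step 1: 3  (read q: 0→3)
  step 2: 1  (read q: 3→1)
  step 3: 3  (read p: 1→3)   ← first repeat (3 seen earlier)
  step 4: 0  (read p: 3→0)
  step 5: 3  (read q: 0→3)
  step 6: 1  (read q: 3→1)

So i = 1, j = 3, giving x = w[0:1] = q, y = w[1:3] = qp, z = w[3:6] = pqq.
Check: |xy| = 3 ≤ 6 and |y| = 2 ≥ 1. Reading y takes M from 3 back to 3, so every xyⁱz is accepted.

qp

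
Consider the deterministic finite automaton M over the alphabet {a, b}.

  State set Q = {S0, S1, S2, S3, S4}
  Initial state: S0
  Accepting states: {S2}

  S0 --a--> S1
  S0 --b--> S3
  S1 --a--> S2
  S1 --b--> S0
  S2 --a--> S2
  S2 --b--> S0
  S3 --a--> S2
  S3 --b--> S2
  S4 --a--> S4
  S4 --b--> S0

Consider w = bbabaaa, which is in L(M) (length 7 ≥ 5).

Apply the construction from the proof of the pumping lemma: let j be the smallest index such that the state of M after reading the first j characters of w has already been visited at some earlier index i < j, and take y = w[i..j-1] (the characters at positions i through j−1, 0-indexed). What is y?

a

State sequence: S0 -b-> S3 -b-> S2 -a-> S2 -b-> S0 -a-> S1 -a-> S2 -a-> S2
First repeat at step 3: S2 was already visited.

So i = 2, j = 3, giving x = w[0:2] = bb, y = w[2:3] = a, z = w[3:7] = baaa.
Check: |xy| = 3 ≤ 5 and |y| = 1 ≥ 1. Reading y takes M from S2 back to S2, so every xyⁱz is accepted.
The DFA has 5 states, so the proof of the pumping lemma guarantees a repeated state among the first 5+1 visited; the segment between the two visits is the pumpable y.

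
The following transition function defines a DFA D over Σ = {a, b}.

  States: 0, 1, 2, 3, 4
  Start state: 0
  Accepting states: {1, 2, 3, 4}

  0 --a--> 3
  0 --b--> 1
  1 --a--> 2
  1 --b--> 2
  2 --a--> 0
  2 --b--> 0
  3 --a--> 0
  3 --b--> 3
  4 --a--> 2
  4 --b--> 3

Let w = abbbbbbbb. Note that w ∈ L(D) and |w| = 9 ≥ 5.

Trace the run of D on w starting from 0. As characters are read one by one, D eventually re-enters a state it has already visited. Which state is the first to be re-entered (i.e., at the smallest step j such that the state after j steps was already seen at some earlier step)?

3

State sequence: 0 -a-> 3 -b-> 3 -b-> 3 -b-> 3 -b-> 3 -b-> 3 -b-> 3 -b-> 3 -b-> 3
First repeat at step 2: 3 was already visited.

The earliest repeat is at step j = 2: D is in 3, which it already visited at step i = 1.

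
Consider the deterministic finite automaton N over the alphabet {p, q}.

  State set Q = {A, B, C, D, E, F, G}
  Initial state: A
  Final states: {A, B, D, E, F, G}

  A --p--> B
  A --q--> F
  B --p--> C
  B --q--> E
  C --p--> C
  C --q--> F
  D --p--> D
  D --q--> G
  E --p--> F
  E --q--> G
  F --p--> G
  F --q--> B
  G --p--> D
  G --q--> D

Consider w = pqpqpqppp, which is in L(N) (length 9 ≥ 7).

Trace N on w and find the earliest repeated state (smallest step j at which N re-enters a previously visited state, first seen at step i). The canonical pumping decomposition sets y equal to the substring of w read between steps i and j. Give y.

Run of N on w = p q p q p q p p p:
  step 0: A  (start)
  step 1: B  (read p: A→B)
  step 2: E  (read q: B→E)
  step 3: F  (read p: E→F)
  step 4: B  (read q: F→B)   ← first repeat (B seen earlier)
  step 5: C  (read p: B→C)
  step 6: F  (read q: C→F)
  step 7: G  (read p: F→G)
  step 8: D  (read p: G→D)
  step 9: D  (read p: D→D)

So i = 1, j = 4, giving x = w[0:1] = p, y = w[1:4] = qpq, z = w[4:9] = pqppp.
Check: |xy| = 4 ≤ 7 and |y| = 3 ≥ 1. Reading y takes N from B back to B, so every xyⁱz is accepted.

qpq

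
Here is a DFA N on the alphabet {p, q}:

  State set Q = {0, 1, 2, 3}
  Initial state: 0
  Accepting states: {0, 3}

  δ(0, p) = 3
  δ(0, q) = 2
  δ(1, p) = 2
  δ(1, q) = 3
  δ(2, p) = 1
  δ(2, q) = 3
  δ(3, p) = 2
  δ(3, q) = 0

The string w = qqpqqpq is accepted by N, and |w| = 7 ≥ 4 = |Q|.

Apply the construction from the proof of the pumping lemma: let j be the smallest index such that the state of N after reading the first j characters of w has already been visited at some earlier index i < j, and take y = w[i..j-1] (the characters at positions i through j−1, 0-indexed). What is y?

qp

Run of N on w = q q p q q p q:
  step 0: 0  (start)
  step 1: 2  (read q: 0→2)
  step 2: 3  (read q: 2→3)
  step 3: 2  (read p: 3→2)   ← first repeat (2 seen earlier)
  step 4: 3  (read q: 2→3)
  step 5: 0  (read q: 3→0)
  step 6: 3  (read p: 0→3)
  step 7: 0  (read q: 3→0)

So i = 1, j = 3, giving x = w[0:1] = q, y = w[1:3] = qp, z = w[3:7] = qqpq.
Check: |xy| = 3 ≤ 4 and |y| = 2 ≥ 1. Reading y takes N from 2 back to 2, so every xyⁱz is accepted.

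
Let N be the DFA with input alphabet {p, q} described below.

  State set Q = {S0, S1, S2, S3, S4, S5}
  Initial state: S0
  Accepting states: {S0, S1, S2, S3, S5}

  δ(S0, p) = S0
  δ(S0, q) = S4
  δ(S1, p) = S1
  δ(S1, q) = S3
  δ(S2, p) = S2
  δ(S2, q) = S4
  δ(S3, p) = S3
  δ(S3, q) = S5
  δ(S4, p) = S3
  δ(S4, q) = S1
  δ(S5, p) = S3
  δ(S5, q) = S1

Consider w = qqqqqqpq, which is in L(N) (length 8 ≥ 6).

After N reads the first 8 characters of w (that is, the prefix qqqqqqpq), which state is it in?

Run of N on the first 8 characters of w = q q q q q q p q:
  step 0: S0  (start)
  step 1: S4  (read q: S0→S4)
  step 2: S1  (read q: S4→S1)
  step 3: S3  (read q: S1→S3)
  step 4: S5  (read q: S3→S5)
  step 5: S1  (read q: S5→S1)
  step 6: S3  (read q: S1→S3)
  step 7: S3  (read p: S3→S3)
  step 8: S5  (read q: S3→S5)

After reading 8 characters, N is in state S5.
(This kind of state-tracing is the core of the pumping-lemma construction: with 6 states, pigeonhole forces a repeat within the first 6 steps.)

S5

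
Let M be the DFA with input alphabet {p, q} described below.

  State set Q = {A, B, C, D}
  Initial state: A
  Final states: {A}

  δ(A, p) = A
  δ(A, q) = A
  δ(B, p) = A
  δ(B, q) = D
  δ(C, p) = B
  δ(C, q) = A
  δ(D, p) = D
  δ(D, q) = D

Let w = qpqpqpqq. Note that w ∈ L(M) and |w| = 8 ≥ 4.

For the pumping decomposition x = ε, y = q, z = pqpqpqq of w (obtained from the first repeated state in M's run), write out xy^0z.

xy⁰z = xz = ε·pqpqpqq = pqpqpqq.
Reading y = q takes M from A back to A, so after x the machine is still in A, and z then leads to the accepting state A. Hence pqpqpqq ∈ L(M).

pqpqpqq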